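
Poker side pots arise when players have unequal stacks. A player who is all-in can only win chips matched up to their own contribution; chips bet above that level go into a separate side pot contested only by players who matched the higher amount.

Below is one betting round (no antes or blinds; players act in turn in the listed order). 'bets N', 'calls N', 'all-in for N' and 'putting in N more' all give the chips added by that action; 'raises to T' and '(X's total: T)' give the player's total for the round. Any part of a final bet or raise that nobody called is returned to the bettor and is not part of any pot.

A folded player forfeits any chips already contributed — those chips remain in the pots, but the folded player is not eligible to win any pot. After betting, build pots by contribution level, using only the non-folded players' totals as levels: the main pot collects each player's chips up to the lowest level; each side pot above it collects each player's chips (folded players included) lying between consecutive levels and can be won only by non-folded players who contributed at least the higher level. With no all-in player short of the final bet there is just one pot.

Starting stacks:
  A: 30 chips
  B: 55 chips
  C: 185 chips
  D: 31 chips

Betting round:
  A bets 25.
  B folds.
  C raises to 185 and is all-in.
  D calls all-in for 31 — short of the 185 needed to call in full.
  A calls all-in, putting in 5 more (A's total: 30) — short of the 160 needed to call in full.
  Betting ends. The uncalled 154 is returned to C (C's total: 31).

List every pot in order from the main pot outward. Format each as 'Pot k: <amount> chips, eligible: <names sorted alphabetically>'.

Pot 1: 90 chips, eligible: A, C, D
Pot 2: 2 chips, eligible: C, D

Derivation:
Contributions (after 154 returned to C): A=30, C=31, D=31
Folded: B
Pot levels (distinct totals of non-folded players): 30, 31
Layer 1-30: 30 each from A, C, D = 30*3 = 90 chips; eligible A, C, D
Layer 31-31: 1 each from C, D = 1*2 = 2 chips; eligible C, D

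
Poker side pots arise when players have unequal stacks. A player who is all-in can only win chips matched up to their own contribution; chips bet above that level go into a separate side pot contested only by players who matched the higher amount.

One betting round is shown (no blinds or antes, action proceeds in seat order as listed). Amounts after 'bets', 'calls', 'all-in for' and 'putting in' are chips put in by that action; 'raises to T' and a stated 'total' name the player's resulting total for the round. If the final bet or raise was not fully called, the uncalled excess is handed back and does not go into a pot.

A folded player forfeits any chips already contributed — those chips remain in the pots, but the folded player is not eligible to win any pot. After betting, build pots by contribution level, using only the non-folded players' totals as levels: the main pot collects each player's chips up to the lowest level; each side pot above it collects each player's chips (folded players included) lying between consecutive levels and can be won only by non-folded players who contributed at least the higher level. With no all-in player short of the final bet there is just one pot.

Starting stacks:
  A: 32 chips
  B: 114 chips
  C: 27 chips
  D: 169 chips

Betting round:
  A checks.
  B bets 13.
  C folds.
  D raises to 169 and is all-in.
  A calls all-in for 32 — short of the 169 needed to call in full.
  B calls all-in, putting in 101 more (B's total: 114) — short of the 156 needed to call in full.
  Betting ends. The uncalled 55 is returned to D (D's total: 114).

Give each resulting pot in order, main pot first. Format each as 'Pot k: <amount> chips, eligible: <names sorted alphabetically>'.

Contributions (after 55 returned to D): A=32, B=114, D=114
Folded: C
Pot levels (distinct totals of non-folded players): 32, 114
Layer 1-32: 32 each from A, B, D = 32*3 = 96 chips; eligible A, B, D
Layer 33-114: 82 each from B, D = 82*2 = 164 chips; eligible B, D

Pot 1: 96 chips, eligible: A, B, D
Pot 2: 164 chips, eligible: B, D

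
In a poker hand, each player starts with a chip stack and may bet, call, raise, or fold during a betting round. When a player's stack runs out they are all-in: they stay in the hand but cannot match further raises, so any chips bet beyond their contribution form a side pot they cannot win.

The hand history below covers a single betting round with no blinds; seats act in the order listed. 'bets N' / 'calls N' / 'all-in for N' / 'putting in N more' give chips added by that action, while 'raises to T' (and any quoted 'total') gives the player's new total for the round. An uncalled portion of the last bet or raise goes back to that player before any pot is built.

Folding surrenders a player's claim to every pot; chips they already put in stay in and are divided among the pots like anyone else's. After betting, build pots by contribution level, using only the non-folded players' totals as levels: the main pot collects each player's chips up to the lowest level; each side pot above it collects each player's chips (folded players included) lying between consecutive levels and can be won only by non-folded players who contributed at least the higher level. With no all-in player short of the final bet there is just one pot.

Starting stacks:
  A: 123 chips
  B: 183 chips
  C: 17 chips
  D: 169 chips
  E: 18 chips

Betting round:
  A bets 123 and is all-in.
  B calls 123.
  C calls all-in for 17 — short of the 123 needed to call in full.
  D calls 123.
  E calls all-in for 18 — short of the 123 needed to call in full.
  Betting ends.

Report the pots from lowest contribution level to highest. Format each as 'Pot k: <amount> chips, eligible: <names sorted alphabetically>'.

Contributions: A=123, B=123, C=17, D=123, E=18
Pot levels (distinct totals of non-folded players): 17, 18, 123
Layer 1-17: 17 each from A, B, C, D, E = 17*5 = 85 chips; eligible A, B, C, D, E
Layer 18-18: 1 each from A, B, D, E = 1*4 = 4 chips; eligible A, B, D, E
Layer 19-123: 105 each from A, B, D = 105*3 = 315 chips; eligible A, B, D

Pot 1: 85 chips, eligible: A, B, C, D, E
Pot 2: 4 chips, eligible: A, B, D, E
Pot 3: 315 chips, eligible: A, B, D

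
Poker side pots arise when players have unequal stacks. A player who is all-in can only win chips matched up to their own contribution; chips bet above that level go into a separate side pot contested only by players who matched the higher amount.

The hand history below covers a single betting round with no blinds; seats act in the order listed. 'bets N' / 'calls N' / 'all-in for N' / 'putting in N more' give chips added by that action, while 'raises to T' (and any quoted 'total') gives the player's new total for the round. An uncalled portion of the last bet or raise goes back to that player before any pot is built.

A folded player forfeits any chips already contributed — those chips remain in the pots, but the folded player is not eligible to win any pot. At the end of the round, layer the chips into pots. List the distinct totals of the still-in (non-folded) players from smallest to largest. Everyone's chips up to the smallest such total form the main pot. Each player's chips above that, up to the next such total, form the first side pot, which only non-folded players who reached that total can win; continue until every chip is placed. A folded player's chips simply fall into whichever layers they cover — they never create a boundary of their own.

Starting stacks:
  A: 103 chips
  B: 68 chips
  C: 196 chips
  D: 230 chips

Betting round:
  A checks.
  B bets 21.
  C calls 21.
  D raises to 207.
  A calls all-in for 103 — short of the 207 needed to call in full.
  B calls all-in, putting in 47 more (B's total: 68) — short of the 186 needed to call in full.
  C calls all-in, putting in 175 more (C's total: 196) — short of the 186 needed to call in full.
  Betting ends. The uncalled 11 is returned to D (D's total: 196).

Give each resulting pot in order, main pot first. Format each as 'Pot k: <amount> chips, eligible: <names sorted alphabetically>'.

Contributions (after 11 returned to D): A=103, B=68, C=196, D=196
Pot levels (distinct totals of non-folded players): 68, 103, 196
Layer 1-68: 68 each from A, B, C, D = 68*4 = 272 chips; eligible A, B, C, D
Layer 69-103: 35 each from A, C, D = 35*3 = 105 chips; eligible A, C, D
Layer 104-196: 93 each from C, D = 93*2 = 186 chips; eligible C, D

Pot 1: 272 chips, eligible: A, B, C, D
Pot 2: 105 chips, eligible: A, C, D
Pot 3: 186 chips, eligible: C, D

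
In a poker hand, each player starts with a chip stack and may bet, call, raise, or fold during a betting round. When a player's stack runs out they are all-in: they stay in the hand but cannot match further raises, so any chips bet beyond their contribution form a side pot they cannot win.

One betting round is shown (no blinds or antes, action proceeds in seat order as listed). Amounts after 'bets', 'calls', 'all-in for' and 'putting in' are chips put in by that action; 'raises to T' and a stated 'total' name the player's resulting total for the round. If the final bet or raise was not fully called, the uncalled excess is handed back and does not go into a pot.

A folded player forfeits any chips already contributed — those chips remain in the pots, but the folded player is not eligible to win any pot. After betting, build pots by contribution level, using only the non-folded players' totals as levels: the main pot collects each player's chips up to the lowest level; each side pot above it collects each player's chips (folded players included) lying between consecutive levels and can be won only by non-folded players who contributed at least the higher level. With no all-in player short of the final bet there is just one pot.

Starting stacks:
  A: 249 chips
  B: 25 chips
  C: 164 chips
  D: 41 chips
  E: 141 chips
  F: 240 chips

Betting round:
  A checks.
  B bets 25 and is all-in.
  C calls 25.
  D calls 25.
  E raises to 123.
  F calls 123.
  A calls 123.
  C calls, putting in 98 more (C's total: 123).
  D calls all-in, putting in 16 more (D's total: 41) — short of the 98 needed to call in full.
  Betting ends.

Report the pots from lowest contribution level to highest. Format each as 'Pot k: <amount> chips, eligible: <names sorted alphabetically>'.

Contributions: A=123, B=25, C=123, D=41, E=123, F=123
Pot levels (distinct totals of non-folded players): 25, 41, 123
Layer 1-25: 25 each from A, B, C, D, E, F = 25*6 = 150 chips; eligible A, B, C, D, E, F
Layer 26-41: 16 each from A, C, D, E, F = 16*5 = 80 chips; eligible A, C, D, E, F
Layer 42-123: 82 each from A, C, E, F = 82*4 = 328 chips; eligible A, C, E, F

Pot 1: 150 chips, eligible: A, B, C, D, E, F
Pot 2: 80 chips, eligible: A, C, D, E, F
Pot 3: 328 chips, eligible: A, C, E, F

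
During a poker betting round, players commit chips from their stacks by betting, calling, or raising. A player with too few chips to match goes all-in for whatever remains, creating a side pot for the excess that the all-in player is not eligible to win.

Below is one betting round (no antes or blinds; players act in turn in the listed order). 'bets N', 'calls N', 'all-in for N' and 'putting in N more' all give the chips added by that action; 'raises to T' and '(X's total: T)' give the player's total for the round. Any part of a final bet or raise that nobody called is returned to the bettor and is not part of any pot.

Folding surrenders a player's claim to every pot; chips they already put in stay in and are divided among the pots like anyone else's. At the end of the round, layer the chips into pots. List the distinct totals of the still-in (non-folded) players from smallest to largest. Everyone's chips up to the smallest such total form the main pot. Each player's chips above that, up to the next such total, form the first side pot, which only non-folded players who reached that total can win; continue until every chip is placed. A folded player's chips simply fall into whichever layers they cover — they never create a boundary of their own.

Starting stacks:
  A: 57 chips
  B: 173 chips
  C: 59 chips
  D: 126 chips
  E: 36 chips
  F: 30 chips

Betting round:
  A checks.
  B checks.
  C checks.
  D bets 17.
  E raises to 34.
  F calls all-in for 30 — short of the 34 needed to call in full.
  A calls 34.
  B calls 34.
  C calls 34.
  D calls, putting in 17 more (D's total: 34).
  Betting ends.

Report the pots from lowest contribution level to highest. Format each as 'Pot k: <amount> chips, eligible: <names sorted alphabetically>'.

Contributions: A=34, B=34, C=34, D=34, E=34, F=30
Pot levels (distinct totals of non-folded players): 30, 34
Layer 1-30: 30 each from A, B, C, D, E, F = 30*6 = 180 chips; eligible A, B, C, D, E, F
Layer 31-34: 4 each from A, B, C, D, E = 4*5 = 20 chips; eligible A, B, C, D, E

Pot 1: 180 chips, eligible: A, B, C, D, E, F
Pot 2: 20 chips, eligible: A, B, C, D, E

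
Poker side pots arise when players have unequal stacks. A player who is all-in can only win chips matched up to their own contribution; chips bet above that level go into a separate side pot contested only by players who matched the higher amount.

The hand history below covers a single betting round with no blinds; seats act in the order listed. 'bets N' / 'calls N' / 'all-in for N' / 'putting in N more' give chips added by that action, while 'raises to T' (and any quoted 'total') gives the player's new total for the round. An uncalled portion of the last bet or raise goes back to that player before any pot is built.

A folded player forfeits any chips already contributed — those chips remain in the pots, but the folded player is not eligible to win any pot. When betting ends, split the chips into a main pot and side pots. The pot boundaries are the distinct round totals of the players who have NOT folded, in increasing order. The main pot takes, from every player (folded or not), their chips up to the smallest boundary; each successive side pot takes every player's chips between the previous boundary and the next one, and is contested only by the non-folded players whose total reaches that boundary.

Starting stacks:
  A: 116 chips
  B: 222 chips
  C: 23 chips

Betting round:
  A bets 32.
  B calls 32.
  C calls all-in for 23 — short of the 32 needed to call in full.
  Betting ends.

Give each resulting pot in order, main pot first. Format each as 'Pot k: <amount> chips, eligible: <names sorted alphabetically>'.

Contributions: A=32, B=32, C=23
Pot levels (distinct totals of non-folded players): 23, 32
Layer 1-23: 23 each from A, B, C = 23*3 = 69 chips; eligible A, B, C
Layer 24-32: 9 each from A, B = 9*2 = 18 chips; eligible A, B

Pot 1: 69 chips, eligible: A, B, C
Pot 2: 18 chips, eligible: A, B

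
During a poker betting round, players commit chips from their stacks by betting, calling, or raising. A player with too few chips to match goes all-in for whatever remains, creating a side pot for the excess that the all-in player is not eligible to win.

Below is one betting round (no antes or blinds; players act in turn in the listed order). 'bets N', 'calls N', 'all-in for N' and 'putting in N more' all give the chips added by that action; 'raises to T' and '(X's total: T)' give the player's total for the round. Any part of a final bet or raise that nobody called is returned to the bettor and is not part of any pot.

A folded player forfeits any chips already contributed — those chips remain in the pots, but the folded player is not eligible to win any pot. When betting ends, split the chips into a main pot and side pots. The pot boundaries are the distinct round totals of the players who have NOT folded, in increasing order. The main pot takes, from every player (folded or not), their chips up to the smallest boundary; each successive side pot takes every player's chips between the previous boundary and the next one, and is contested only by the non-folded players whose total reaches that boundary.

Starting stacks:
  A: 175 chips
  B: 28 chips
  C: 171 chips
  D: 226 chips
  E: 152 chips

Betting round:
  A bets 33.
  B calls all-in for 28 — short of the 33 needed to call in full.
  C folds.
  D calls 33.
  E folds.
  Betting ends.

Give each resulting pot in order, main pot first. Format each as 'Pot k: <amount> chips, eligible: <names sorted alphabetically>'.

Contributions: A=33, B=28, D=33
Folded: C, E
Pot levels (distinct totals of non-folded players): 28, 33
Layer 1-28: 28 each from A, B, D = 28*3 = 84 chips; eligible A, B, D
Layer 29-33: 5 each from A, D = 5*2 = 10 chips; eligible A, D

Pot 1: 84 chips, eligible: A, B, D
Pot 2: 10 chips, eligible: A, D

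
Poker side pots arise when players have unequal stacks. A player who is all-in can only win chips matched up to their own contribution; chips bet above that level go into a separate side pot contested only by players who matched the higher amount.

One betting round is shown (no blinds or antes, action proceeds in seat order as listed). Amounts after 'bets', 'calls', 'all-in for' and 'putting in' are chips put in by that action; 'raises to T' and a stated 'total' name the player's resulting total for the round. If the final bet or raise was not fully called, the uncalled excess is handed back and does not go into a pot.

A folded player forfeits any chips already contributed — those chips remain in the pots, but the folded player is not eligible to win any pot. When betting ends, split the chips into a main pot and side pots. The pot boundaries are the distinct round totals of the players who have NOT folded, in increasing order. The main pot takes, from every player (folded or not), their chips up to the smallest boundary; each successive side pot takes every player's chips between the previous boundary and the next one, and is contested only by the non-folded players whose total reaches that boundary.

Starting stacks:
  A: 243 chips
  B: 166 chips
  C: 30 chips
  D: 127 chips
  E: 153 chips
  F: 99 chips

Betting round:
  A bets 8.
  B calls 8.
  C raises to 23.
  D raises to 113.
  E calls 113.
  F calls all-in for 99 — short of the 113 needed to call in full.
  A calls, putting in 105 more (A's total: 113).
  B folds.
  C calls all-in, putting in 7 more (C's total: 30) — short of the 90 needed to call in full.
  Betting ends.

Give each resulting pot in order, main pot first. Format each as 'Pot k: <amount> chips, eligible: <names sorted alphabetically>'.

Pot 1: 158 chips, eligible: A, C, D, E, F
Pot 2: 276 chips, eligible: A, D, E, F
Pot 3: 42 chips, eligible: A, D, E

Derivation:
Contributions: A=113, B=8, C=30, D=113, E=113, F=99
Folded: B
Pot levels (distinct totals of non-folded players): 30, 99, 113
Layer 1-30: A 30 + B 8 + C 30 + D 30 + E 30 + F 30 = 158 chips; eligible A, C, D, E, F
Layer 31-99: 69 each from A, D, E, F = 69*4 = 276 chips; eligible A, D, E, F
Layer 100-113: 14 each from A, D, E = 14*3 = 42 chips; eligible A, D, E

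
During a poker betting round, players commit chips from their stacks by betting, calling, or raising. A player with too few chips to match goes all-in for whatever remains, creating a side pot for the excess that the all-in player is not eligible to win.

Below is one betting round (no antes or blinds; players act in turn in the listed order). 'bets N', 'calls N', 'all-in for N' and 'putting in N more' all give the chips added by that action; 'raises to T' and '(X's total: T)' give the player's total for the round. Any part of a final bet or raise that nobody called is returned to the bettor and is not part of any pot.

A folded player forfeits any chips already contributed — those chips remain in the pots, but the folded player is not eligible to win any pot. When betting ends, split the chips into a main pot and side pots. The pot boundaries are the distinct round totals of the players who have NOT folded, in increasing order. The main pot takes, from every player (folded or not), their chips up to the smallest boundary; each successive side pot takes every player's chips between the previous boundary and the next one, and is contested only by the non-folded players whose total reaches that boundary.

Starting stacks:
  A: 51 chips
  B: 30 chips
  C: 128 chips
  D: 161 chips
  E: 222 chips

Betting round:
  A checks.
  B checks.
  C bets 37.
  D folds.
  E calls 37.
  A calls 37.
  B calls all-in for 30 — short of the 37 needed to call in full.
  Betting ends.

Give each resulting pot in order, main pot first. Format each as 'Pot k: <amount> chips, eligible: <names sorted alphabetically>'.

Pot 1: 120 chips, eligible: A, B, C, E
Pot 2: 21 chips, eligible: A, C, E

Derivation:
Contributions: A=37, B=30, C=37, E=37
Folded: D
Pot levels (distinct totals of non-folded players): 30, 37
Layer 1-30: 30 each from A, B, C, E = 30*4 = 120 chips; eligible A, B, C, E
Layer 31-37: 7 each from A, C, E = 7*3 = 21 chips; eligible A, C, E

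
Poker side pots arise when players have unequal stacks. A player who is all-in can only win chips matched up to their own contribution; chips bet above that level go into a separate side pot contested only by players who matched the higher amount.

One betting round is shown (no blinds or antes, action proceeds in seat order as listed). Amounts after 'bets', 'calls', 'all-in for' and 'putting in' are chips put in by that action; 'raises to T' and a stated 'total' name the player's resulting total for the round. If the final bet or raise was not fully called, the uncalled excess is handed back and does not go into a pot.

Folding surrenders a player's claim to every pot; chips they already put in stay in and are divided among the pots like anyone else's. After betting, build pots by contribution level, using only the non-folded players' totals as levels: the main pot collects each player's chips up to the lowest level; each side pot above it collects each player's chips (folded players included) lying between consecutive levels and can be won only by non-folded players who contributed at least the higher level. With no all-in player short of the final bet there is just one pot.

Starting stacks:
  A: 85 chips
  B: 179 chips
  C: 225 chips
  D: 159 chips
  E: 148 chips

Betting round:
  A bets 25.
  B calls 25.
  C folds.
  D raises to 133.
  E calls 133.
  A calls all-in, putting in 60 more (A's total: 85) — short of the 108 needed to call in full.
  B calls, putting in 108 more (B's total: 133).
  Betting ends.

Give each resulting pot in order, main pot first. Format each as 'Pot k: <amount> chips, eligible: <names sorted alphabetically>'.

Pot 1: 340 chips, eligible: A, B, D, E
Pot 2: 144 chips, eligible: B, D, E

Derivation:
Contributions: A=85, B=133, D=133, E=133
Folded: C
Pot levels (distinct totals of non-folded players): 85, 133
Layer 1-85: 85 each from A, B, D, E = 85*4 = 340 chips; eligible A, B, D, E
Layer 86-133: 48 each from B, D, E = 48*3 = 144 chips; eligible B, D, E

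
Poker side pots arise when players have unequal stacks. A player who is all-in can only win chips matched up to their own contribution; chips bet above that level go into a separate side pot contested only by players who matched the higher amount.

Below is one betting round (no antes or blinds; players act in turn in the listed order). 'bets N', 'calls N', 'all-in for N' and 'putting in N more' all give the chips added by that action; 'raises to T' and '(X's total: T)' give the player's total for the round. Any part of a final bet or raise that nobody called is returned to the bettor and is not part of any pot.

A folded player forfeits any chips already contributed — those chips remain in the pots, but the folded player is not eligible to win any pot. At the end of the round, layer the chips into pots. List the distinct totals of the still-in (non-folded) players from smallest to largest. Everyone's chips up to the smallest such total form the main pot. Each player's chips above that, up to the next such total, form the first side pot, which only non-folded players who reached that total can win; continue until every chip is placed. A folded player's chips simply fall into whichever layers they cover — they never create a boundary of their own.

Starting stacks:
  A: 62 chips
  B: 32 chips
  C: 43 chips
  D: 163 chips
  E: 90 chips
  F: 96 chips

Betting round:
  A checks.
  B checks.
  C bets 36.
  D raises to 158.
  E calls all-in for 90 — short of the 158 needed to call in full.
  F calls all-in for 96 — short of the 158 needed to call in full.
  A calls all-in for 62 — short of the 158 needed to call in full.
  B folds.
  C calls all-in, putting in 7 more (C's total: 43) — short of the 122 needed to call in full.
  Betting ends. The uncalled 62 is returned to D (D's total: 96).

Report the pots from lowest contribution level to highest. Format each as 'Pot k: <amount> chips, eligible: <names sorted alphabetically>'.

Pot 1: 215 chips, eligible: A, C, D, E, F
Pot 2: 76 chips, eligible: A, D, E, F
Pot 3: 84 chips, eligible: D, E, F
Pot 4: 12 chips, eligible: D, F

Derivation:
Contributions (after 62 returned to D): A=62, C=43, D=96, E=90, F=96
Folded: B
Pot levels (distinct totals of non-folded players): 43, 62, 90, 96
Layer 1-43: 43 each from A, C, D, E, F = 43*5 = 215 chips; eligible A, C, D, E, F
Layer 44-62: 19 each from A, D, E, F = 19*4 = 76 chips; eligible A, D, E, F
Layer 63-90: 28 each from D, E, F = 28*3 = 84 chips; eligible D, E, F
Layer 91-96: 6 each from D, F = 6*2 = 12 chips; eligible D, F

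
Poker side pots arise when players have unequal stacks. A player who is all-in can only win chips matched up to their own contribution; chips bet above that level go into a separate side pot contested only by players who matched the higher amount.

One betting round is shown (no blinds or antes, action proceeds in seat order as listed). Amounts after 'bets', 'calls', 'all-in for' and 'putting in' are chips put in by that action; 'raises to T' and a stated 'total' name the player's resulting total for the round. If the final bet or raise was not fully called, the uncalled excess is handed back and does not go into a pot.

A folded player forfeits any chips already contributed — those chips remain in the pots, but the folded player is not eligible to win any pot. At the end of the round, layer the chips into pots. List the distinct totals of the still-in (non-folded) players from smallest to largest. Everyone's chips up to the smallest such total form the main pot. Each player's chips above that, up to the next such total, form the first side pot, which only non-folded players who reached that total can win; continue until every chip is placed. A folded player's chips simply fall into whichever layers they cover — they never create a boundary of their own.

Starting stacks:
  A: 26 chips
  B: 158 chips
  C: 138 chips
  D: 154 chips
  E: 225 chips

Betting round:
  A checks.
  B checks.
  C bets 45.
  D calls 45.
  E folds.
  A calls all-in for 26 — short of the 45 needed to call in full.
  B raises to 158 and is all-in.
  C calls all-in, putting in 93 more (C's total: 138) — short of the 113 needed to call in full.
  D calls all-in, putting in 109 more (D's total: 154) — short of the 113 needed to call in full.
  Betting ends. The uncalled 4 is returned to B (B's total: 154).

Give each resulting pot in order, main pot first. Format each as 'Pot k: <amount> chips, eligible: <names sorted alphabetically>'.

Contributions (after 4 returned to B): A=26, B=154, C=138, D=154
Folded: E
Pot levels (distinct totals of non-folded players): 26, 138, 154
Layer 1-26: 26 each from A, B, C, D = 26*4 = 104 chips; eligible A, B, C, D
Layer 27-138: 112 each from B, C, D = 112*3 = 336 chips; eligible B, C, D
Layer 139-154: 16 each from B, D = 16*2 = 32 chips; eligible B, D

Pot 1: 104 chips, eligible: A, B, C, D
Pot 2: 336 chips, eligible: B, C, D
Pot 3: 32 chips, eligible: B, D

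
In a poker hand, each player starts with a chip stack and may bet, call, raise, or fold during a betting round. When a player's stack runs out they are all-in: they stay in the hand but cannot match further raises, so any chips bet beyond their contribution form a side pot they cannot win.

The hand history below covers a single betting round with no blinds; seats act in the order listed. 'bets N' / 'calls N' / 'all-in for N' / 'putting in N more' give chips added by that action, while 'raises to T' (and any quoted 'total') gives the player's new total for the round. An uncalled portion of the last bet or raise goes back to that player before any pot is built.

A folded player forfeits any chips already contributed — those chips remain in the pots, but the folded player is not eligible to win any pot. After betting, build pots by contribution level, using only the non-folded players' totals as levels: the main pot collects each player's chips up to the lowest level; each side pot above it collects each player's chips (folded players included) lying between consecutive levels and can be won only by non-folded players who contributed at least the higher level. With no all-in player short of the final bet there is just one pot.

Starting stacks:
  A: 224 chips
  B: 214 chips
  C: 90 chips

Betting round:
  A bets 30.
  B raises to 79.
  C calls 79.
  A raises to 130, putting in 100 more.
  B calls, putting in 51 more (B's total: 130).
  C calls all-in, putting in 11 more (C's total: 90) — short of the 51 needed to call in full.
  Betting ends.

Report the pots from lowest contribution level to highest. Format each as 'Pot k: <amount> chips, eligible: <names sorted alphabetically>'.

Pot 1: 270 chips, eligible: A, B, C
Pot 2: 80 chips, eligible: A, B

Derivation:
Contributions: A=130, B=130, C=90
Pot levels (distinct totals of non-folded players): 90, 130
Layer 1-90: 90 each from A, B, C = 90*3 = 270 chips; eligible A, B, C
Layer 91-130: 40 each from A, B = 40*2 = 80 chips; eligible A, B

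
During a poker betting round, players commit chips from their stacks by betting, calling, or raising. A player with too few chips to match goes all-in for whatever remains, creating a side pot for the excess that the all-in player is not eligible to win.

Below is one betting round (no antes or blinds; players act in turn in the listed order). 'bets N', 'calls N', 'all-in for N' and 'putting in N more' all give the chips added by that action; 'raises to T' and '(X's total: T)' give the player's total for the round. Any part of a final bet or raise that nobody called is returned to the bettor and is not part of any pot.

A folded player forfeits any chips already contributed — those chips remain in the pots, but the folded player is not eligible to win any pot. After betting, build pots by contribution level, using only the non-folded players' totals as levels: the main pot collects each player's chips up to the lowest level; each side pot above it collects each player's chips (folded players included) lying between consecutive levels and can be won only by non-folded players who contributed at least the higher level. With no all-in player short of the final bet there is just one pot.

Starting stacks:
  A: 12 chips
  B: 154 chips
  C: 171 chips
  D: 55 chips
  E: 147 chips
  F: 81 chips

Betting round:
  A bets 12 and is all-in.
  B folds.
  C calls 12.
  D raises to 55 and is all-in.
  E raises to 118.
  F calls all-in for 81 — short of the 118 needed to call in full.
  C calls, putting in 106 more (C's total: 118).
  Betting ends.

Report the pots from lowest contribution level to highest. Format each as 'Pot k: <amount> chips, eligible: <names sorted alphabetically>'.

Pot 1: 60 chips, eligible: A, C, D, E, F
Pot 2: 172 chips, eligible: C, D, E, F
Pot 3: 78 chips, eligible: C, E, F
Pot 4: 74 chips, eligible: C, E

Derivation:
Contributions: A=12, C=118, D=55, E=118, F=81
Folded: B
Pot levels (distinct totals of non-folded players): 12, 55, 81, 118
Layer 1-12: 12 each from A, C, D, E, F = 12*5 = 60 chips; eligible A, C, D, E, F
Layer 13-55: 43 each from C, D, E, F = 43*4 = 172 chips; eligible C, D, E, F
Layer 56-81: 26 each from C, E, F = 26*3 = 78 chips; eligible C, E, F
Layer 82-118: 37 each from C, E = 37*2 = 74 chips; eligible C, E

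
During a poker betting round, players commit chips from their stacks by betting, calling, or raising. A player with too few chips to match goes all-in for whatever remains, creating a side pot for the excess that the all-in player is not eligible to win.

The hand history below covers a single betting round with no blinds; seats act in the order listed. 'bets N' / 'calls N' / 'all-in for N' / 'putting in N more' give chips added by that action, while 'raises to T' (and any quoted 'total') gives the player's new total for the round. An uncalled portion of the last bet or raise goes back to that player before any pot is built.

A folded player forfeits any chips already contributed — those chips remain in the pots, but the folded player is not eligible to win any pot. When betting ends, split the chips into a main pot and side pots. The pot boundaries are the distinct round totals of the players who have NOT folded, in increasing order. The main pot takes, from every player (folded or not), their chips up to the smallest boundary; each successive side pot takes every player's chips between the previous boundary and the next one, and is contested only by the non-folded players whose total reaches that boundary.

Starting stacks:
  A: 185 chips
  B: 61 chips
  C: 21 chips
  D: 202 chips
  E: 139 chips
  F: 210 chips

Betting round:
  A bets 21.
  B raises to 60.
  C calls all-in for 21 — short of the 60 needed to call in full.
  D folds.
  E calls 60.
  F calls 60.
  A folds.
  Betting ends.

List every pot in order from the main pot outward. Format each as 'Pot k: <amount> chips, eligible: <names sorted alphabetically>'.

Pot 1: 105 chips, eligible: B, C, E, F
Pot 2: 117 chips, eligible: B, E, F

Derivation:
Contributions: A=21, B=60, C=21, E=60, F=60
Folded: A, D
Pot levels (distinct totals of non-folded players): 21, 60
Layer 1-21: 21 each from A, B, C, E, F = 21*5 = 105 chips; eligible B, C, E, F
Layer 22-60: 39 each from B, E, F = 39*3 = 117 chips; eligible B, E, F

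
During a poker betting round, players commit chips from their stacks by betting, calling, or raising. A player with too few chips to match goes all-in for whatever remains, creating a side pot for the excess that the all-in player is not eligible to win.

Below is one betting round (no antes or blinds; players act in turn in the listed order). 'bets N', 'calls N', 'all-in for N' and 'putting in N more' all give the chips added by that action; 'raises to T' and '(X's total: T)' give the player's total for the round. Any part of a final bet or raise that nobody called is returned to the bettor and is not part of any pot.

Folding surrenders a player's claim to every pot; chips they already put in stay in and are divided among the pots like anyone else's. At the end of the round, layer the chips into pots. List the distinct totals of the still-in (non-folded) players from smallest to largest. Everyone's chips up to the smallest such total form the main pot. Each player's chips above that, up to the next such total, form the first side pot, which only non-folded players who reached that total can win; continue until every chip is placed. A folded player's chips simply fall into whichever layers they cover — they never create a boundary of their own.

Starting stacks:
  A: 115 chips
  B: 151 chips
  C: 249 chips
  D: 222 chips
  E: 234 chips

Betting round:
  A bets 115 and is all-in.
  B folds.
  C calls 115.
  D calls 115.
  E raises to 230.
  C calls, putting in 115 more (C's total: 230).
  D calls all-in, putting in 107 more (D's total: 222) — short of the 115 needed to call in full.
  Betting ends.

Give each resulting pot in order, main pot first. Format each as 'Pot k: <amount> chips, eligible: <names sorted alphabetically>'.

Contributions: A=115, C=230, D=222, E=230
Folded: B
Pot levels (distinct totals of non-folded players): 115, 222, 230
Layer 1-115: 115 each from A, C, D, E = 115*4 = 460 chips; eligible A, C, D, E
Layer 116-222: 107 each from C, D, E = 107*3 = 321 chips; eligible C, D, E
Layer 223-230: 8 each from C, E = 8*2 = 16 chips; eligible C, E

Pot 1: 460 chips, eligible: A, C, D, E
Pot 2: 321 chips, eligible: C, D, E
Pot 3: 16 chips, eligible: C, E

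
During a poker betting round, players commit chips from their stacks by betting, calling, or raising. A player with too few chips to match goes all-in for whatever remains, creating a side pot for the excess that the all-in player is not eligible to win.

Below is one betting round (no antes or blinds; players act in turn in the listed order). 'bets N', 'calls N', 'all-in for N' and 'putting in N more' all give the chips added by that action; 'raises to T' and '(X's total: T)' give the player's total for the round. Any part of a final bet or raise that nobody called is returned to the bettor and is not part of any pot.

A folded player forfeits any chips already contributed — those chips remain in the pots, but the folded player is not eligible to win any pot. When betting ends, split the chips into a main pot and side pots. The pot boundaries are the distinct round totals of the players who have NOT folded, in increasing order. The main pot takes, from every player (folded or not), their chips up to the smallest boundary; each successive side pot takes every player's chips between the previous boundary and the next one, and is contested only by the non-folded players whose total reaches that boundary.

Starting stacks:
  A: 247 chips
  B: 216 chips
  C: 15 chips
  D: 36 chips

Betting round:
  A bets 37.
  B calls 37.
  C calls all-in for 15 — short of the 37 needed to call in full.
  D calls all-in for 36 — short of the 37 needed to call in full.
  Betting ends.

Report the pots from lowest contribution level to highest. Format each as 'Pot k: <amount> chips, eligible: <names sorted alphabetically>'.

Pot 1: 60 chips, eligible: A, B, C, D
Pot 2: 63 chips, eligible: A, B, D
Pot 3: 2 chips, eligible: A, B

Derivation:
Contributions: A=37, B=37, C=15, D=36
Pot levels (distinct totals of non-folded players): 15, 36, 37
Layer 1-15: 15 each from A, B, C, D = 15*4 = 60 chips; eligible A, B, C, D
Layer 16-36: 21 each from A, B, D = 21*3 = 63 chips; eligible A, B, D
Layer 37-37: 1 each from A, B = 1*2 = 2 chips; eligible A, B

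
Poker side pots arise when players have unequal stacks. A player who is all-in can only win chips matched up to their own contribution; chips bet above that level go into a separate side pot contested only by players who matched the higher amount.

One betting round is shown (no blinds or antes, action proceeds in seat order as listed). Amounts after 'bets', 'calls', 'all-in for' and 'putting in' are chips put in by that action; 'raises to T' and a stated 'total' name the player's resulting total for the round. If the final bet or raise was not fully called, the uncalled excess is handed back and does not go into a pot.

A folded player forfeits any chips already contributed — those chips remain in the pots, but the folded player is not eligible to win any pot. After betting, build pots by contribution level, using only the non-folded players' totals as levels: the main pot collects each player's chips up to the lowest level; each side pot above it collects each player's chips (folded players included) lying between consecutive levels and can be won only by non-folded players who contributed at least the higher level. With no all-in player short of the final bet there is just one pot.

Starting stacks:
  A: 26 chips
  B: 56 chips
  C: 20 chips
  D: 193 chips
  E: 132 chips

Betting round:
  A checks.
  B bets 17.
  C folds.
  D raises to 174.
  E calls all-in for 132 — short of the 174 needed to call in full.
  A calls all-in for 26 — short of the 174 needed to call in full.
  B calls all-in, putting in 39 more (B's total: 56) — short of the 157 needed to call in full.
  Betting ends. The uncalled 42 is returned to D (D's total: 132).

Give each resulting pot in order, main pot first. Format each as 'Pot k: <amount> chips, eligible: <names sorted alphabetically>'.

Pot 1: 104 chips, eligible: A, B, D, E
Pot 2: 90 chips, eligible: B, D, E
Pot 3: 152 chips, eligible: D, E

Derivation:
Contributions (after 42 returned to D): A=26, B=56, D=132, E=132
Folded: C
Pot levels (distinct totals of non-folded players): 26, 56, 132
Layer 1-26: 26 each from A, B, D, E = 26*4 = 104 chips; eligible A, B, D, E
Layer 27-56: 30 each from B, D, E = 30*3 = 90 chips; eligible B, D, E
Layer 57-132: 76 each from D, E = 76*2 = 152 chips; eligible D, E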